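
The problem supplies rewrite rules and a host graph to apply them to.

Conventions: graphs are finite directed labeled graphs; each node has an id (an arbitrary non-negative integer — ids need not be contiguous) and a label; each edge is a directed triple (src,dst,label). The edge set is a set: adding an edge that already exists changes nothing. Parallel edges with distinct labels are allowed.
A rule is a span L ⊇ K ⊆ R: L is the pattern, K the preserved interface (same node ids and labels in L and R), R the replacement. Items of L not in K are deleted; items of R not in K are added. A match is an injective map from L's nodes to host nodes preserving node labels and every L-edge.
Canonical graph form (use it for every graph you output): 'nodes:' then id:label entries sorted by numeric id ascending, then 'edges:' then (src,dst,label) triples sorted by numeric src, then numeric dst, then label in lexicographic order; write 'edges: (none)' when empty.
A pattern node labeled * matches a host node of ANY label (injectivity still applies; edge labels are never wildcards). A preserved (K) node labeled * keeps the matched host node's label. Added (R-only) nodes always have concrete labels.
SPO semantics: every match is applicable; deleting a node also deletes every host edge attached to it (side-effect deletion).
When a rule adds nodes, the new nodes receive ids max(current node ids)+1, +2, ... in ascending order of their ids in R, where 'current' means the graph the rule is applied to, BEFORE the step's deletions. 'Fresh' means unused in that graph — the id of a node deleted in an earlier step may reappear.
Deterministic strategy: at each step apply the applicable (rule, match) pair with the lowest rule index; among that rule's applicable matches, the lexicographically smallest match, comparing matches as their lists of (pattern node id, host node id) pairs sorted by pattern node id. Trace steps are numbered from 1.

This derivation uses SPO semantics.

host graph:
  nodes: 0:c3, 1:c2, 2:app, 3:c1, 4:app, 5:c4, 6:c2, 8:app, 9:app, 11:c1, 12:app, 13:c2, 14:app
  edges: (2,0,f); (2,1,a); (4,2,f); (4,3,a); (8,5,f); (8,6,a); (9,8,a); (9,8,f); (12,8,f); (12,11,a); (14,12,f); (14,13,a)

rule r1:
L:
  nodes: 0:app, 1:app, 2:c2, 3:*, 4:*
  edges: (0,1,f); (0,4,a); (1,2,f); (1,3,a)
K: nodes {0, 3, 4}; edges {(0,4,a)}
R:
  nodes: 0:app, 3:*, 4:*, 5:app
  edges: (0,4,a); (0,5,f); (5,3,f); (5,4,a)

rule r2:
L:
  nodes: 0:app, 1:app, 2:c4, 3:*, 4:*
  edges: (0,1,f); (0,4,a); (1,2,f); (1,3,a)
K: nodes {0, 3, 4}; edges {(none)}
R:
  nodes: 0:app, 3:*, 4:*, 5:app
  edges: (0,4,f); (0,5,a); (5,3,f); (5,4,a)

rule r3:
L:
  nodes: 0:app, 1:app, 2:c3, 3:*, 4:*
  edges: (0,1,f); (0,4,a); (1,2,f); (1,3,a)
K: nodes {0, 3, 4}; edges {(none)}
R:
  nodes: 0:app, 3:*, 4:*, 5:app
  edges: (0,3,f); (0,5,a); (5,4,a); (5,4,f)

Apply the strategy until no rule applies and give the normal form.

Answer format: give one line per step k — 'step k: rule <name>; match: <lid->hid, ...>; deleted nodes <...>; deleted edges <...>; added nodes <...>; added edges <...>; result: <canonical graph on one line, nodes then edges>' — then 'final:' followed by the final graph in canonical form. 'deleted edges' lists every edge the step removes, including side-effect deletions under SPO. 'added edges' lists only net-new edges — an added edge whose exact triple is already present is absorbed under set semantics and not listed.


step 1: rule r2; match: 0->12, 1->8, 2->5, 3->6, 4->11; deleted nodes 5, 8; deleted edges (8,5,f); (8,6,a); (9,8,a); (9,8,f); (12,8,f); (12,11,a); added nodes 15; added edges (12,11,f); (12,15,a); (15,6,f); (15,11,a); result: nodes: 0:c3, 1:c2, 2:app, 3:c1, 4:app, 6:c2, 9:app, 11:c1, 12:app, 13:c2, 14:app, 15:app edges: (2,0,f); (2,1,a); (4,2,f); (4,3,a); (12,11,f); (12,15,a); (14,12,f); (14,13,a); (15,6,f); (15,11,a)
step 2: rule r3; match: 0->4, 1->2, 2->0, 3->1, 4->3; deleted nodes 0, 2; deleted edges (2,0,f); (2,1,a); (4,2,f); (4,3,a); added nodes 16; added edges (4,1,f); (4,16,a); (16,3,a); (16,3,f); result: nodes: 1:c2, 3:c1, 4:app, 6:c2, 9:app, 11:c1, 12:app, 13:c2, 14:app, 15:app, 16:app edges: (4,1,f); (4,16,a); (12,11,f); (12,15,a); (14,12,f); (14,13,a); (15,6,f); (15,11,a); (16,3,a); (16,3,f)
final:
nodes: 1:c2, 3:c1, 4:app, 6:c2, 9:app, 11:c1, 12:app, 13:c2, 14:app, 15:app, 16:app
edges: (4,1,f); (4,16,a); (12,11,f); (12,15,a); (14,12,f); (14,13,a); (15,6,f); (15,11,a); (16,3,a); (16,3,f)


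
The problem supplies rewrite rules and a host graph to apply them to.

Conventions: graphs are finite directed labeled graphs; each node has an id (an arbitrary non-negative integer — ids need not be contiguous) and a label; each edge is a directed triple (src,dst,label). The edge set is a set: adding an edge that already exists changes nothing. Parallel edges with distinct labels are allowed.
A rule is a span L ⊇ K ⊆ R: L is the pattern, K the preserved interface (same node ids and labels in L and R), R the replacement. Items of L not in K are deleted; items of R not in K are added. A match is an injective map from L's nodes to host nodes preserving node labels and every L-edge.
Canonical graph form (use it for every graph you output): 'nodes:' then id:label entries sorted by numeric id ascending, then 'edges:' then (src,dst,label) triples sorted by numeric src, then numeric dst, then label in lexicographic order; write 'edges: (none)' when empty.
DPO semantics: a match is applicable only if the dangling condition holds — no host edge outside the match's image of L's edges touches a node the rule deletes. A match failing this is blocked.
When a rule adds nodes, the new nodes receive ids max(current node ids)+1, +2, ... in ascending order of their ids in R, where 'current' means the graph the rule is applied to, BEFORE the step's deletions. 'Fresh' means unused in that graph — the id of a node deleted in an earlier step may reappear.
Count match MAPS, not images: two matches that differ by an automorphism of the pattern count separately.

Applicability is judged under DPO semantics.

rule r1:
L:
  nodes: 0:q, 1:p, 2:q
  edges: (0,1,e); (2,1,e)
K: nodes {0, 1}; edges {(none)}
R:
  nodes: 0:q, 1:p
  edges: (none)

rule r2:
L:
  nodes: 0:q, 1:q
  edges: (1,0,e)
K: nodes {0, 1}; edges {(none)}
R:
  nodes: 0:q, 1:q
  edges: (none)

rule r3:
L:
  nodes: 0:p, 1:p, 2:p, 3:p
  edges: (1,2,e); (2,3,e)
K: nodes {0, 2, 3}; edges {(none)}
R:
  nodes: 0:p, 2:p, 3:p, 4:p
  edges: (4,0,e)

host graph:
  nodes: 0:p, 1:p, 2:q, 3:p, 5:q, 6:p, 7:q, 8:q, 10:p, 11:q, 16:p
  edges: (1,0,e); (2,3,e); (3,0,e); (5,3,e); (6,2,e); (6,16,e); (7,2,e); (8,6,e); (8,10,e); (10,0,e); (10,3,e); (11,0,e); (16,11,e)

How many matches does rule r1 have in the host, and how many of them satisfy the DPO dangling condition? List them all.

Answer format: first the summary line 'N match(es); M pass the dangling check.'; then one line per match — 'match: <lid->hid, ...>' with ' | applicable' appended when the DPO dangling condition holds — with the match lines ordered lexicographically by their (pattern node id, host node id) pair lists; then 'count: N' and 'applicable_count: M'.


2 match(es); 1 pass the dangling check.
match: 0->2, 1->3, 2->5 | applicable
match: 0->5, 1->3, 2->2
count: 2
applicable_count: 1


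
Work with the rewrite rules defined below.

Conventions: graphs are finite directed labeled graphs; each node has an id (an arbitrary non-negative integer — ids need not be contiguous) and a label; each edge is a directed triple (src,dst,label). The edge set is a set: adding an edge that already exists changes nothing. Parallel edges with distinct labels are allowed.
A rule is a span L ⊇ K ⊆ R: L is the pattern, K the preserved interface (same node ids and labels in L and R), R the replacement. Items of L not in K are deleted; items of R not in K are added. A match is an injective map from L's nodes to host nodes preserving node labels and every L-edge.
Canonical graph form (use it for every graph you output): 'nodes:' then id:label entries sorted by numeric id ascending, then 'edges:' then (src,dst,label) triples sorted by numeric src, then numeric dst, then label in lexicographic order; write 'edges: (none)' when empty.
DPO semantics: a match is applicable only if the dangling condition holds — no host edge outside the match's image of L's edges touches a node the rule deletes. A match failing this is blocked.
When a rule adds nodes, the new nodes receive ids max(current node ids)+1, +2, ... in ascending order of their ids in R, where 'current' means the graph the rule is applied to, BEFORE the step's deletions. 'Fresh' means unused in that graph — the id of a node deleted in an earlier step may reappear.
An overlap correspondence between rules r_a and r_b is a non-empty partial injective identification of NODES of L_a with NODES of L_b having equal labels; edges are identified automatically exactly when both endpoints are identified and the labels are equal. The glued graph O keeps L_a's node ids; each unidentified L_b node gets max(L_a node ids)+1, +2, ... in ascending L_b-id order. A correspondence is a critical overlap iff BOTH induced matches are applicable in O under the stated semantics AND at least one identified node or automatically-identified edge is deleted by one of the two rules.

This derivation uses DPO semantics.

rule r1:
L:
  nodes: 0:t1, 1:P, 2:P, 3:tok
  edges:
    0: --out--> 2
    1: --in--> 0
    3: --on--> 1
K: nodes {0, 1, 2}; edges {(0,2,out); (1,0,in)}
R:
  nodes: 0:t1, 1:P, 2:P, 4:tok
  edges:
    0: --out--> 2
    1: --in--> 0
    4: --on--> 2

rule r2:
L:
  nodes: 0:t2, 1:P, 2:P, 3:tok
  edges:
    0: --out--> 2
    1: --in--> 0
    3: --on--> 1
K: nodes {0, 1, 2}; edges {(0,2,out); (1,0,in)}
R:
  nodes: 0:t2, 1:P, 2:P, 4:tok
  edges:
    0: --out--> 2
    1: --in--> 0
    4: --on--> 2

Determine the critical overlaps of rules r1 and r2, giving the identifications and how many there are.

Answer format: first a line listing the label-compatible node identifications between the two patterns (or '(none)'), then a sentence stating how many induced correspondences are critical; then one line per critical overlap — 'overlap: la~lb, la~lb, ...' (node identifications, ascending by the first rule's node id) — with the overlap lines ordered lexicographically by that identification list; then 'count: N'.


label-compatible node identifications between L(r1) and L(r2): 1~1, 1~2, 2~1, 2~2, 3~3
2 of the induced correspondences are critical overlaps of r1 and r2.
overlap: 1~1, 2~2, 3~3
overlap: 1~1, 3~3
count: 2


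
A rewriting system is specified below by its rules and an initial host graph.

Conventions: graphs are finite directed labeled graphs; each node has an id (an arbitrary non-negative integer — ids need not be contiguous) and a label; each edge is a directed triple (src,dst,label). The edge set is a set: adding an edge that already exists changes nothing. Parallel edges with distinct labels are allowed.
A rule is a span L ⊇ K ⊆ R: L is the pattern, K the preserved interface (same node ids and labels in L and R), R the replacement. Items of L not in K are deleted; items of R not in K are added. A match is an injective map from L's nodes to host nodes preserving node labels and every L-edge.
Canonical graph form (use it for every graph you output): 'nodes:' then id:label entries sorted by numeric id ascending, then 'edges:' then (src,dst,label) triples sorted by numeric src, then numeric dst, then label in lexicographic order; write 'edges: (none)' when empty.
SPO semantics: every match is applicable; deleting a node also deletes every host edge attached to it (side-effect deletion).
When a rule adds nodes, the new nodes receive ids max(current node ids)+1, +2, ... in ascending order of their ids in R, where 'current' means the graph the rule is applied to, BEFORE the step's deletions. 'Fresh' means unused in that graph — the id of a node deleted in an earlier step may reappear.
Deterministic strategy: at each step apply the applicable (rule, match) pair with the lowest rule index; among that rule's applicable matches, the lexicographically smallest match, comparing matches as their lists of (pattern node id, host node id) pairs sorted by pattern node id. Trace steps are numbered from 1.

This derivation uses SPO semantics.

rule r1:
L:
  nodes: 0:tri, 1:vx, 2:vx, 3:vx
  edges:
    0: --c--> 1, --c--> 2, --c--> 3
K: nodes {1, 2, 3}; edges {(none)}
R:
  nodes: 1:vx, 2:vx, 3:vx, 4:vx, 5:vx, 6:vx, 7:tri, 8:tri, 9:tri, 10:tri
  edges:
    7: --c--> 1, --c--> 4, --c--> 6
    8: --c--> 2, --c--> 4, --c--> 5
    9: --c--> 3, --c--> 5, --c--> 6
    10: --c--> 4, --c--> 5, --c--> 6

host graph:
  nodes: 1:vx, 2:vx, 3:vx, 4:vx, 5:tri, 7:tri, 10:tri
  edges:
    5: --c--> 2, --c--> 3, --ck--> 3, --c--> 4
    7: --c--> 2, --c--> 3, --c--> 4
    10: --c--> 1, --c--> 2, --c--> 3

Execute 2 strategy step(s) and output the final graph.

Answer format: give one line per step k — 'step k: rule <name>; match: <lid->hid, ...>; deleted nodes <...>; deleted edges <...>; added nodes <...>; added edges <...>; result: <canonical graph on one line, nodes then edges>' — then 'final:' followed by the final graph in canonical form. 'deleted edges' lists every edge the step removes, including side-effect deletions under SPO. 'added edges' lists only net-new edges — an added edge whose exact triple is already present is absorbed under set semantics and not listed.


step 1: rule r1; match: 0->5, 1->2, 2->3, 3->4; deleted nodes 5; deleted edges (5,2,c); (5,3,c); (5,3,ck); (5,4,c); added nodes 11, 12, 13, 14, 15, 16, 17; added edges (14,2,c); (14,11,c); (14,13,c); (15,3,c); (15,11,c); (15,12,c); (16,4,c); (16,12,c); (16,13,c); (17,11,c); (17,12,c); (17,13,c); result: nodes: 1:vx, 2:vx, 3:vx, 4:vx, 7:tri, 10:tri, 11:vx, 12:vx, 13:vx, 14:tri, 15:tri, 16:tri, 17:tri edges: (7,2,c); (7,3,c); (7,4,c); (10,1,c); (10,2,c); (10,3,c); (14,2,c); (14,11,c); (14,13,c); (15,3,c); (15,11,c); (15,12,c); (16,4,c); (16,12,c); (16,13,c); (17,11,c); (17,12,c); (17,13,c)
step 2: rule r1; match: 0->7, 1->2, 2->3, 3->4; deleted nodes 7; deleted edges (7,2,c); (7,3,c); (7,4,c); added nodes 18, 19, 20, 21, 22, 23, 24; added edges (21,2,c); (21,18,c); (21,20,c); (22,3,c); (22,18,c); (22,19,c); (23,4,c); (23,19,c); (23,20,c); (24,18,c); (24,19,c); (24,20,c); result: nodes: 1:vx, 2:vx, 3:vx, 4:vx, 10:tri, 11:vx, 12:vx, 13:vx, 14:tri, 15:tri, 16:tri, 17:tri, 18:vx, 19:vx, 20:vx, 21:tri, 22:tri, 23:tri, 24:tri edges: (10,1,c); (10,2,c); (10,3,c); (14,2,c); (14,11,c); (14,13,c); (15,3,c); (15,11,c); (15,12,c); (16,4,c); (16,12,c); (16,13,c); (17,11,c); (17,12,c); (17,13,c); (21,2,c); (21,18,c); (21,20,c); (22,3,c); (22,18,c); (22,19,c); (23,4,c); (23,19,c); (23,20,c); (24,18,c); (24,19,c); (24,20,c)
final:
nodes: 1:vx, 2:vx, 3:vx, 4:vx, 10:tri, 11:vx, 12:vx, 13:vx, 14:tri, 15:tri, 16:tri, 17:tri, 18:vx, 19:vx, 20:vx, 21:tri, 22:tri, 23:tri, 24:tri
edges: (10,1,c); (10,2,c); (10,3,c); (14,2,c); (14,11,c); (14,13,c); (15,3,c); (15,11,c); (15,12,c); (16,4,c); (16,12,c); (16,13,c); (17,11,c); (17,12,c); (17,13,c); (21,2,c); (21,18,c); (21,20,c); (22,3,c); (22,18,c); (22,19,c); (23,4,c); (23,19,c); (23,20,c); (24,18,c); (24,19,c); (24,20,c)


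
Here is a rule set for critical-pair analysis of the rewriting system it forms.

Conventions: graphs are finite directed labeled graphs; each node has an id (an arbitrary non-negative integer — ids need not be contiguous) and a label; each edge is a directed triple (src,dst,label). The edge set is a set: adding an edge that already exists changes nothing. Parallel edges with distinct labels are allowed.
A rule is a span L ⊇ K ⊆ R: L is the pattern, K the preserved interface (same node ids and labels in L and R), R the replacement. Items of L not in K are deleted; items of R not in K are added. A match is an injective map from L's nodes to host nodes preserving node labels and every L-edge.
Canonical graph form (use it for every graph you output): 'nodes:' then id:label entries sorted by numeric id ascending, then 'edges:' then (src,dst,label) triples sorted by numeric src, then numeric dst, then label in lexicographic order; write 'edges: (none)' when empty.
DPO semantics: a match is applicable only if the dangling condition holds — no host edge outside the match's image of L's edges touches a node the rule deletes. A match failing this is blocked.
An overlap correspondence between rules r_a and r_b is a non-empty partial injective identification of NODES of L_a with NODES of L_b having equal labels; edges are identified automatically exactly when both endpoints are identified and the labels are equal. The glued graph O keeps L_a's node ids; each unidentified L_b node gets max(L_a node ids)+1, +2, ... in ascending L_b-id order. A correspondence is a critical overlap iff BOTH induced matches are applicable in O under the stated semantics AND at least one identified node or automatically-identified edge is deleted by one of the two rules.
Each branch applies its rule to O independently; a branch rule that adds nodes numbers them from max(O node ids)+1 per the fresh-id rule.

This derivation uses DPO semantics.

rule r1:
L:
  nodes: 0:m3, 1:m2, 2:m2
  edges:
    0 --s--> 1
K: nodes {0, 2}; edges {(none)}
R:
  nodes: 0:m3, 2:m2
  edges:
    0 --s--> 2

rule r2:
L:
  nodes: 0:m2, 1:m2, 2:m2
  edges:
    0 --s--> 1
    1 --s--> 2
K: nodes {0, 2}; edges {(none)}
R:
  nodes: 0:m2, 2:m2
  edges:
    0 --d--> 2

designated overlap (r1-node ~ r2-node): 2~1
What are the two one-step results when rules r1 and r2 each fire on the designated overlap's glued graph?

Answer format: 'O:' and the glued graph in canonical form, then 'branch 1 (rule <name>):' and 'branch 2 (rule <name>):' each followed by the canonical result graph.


O:
nodes: 0:m3, 1:m2, 2:m2, 3:m2, 4:m2
edges: (0,1,s); (2,4,s); (3,2,s)
branch 1 (rule r1):
nodes: 0:m3, 2:m2, 3:m2, 4:m2
edges: (0,2,s); (2,4,s); (3,2,s)
branch 2 (rule r2):
nodes: 0:m3, 1:m2, 3:m2, 4:m2
edges: (0,1,s); (3,4,d)


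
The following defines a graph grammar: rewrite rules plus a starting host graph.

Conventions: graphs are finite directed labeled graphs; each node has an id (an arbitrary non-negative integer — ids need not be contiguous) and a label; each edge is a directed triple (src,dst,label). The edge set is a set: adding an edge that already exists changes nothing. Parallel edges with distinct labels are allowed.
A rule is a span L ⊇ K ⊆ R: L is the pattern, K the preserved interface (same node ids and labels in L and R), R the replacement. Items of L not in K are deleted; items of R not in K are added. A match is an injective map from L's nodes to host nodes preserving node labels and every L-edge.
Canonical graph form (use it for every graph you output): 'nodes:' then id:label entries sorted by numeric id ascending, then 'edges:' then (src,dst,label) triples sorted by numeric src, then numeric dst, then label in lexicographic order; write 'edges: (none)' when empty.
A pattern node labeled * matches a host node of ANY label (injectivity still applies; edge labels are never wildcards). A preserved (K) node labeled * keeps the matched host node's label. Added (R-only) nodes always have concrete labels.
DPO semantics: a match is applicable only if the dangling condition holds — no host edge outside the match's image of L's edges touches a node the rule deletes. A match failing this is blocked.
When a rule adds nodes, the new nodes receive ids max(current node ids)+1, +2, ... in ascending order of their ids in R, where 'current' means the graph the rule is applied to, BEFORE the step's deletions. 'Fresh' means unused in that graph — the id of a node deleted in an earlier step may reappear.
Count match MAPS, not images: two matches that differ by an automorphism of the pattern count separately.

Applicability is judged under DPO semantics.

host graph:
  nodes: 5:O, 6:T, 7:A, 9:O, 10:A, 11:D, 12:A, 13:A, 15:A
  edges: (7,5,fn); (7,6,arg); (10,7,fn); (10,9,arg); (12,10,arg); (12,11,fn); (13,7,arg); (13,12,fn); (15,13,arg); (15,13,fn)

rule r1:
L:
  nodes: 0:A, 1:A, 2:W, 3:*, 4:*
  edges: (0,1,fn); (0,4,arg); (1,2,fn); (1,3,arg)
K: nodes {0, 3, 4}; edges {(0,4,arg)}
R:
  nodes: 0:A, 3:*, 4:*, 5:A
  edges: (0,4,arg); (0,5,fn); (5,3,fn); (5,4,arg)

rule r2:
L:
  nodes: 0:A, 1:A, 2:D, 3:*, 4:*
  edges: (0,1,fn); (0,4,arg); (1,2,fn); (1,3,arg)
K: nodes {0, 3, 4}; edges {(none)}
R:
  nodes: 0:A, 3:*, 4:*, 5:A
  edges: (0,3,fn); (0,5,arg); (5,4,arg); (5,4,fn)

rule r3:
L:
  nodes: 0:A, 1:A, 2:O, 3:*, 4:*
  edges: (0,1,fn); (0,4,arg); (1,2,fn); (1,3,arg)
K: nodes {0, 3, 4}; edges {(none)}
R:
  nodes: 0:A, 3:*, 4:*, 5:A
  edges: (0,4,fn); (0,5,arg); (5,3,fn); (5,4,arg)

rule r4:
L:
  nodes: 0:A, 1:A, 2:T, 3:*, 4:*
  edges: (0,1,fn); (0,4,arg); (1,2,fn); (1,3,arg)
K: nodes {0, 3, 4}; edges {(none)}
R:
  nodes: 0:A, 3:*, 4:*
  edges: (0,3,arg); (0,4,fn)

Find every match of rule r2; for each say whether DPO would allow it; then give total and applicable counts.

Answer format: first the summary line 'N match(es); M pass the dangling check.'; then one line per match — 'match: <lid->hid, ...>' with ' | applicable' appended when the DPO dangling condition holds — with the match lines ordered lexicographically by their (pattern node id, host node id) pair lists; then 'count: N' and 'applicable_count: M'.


1 match(es); 1 pass the dangling check.
match: 0->13, 1->12, 2->11, 3->10, 4->7 | applicable
count: 1
applicable_count: 1


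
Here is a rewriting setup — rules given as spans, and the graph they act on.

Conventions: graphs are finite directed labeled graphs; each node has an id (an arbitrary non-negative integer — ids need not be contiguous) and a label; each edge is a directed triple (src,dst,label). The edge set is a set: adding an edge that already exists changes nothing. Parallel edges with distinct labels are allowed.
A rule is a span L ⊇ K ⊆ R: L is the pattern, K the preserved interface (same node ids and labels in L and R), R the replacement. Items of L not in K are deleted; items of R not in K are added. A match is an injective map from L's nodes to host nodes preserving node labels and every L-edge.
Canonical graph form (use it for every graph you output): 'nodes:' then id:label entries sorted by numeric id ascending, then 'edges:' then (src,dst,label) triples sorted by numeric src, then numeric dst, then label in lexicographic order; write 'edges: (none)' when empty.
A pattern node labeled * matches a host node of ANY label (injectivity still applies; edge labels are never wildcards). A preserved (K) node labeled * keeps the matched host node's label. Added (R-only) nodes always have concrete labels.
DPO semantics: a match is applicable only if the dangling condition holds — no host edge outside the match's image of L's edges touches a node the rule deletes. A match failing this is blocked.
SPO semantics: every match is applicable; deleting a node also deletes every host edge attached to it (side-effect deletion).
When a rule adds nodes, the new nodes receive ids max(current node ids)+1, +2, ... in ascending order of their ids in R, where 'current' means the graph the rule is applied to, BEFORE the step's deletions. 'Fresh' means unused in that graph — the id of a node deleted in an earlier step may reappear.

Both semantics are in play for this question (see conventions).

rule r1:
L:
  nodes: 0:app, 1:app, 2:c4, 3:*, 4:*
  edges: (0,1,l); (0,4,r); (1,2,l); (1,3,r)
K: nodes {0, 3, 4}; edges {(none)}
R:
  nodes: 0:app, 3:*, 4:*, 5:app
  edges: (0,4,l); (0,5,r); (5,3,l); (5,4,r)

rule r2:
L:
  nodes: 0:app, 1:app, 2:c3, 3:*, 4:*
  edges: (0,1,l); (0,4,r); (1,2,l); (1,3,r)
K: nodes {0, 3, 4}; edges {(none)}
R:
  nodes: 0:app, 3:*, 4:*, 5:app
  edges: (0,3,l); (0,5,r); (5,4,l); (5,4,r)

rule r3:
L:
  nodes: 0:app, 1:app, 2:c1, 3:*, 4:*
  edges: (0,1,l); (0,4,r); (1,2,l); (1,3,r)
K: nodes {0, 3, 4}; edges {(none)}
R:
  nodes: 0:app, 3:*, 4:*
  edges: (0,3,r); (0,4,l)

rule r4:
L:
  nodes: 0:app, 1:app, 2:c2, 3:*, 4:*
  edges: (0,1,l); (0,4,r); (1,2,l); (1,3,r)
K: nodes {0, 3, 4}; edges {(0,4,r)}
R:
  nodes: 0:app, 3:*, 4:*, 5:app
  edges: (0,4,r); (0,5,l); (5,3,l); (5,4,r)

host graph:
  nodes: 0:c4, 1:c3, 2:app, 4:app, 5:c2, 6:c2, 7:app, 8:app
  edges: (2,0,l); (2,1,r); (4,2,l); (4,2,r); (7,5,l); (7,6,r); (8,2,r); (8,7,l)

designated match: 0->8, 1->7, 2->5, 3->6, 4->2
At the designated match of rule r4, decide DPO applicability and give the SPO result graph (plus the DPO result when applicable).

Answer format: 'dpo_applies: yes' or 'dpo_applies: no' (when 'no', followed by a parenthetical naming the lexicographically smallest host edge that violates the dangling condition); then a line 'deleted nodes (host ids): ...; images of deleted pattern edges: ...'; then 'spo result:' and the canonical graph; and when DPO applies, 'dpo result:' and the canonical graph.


dpo_applies: yes
deleted nodes (host ids): 5, 7; images of deleted pattern edges: (7,5,l); (7,6,r); (8,7,l)
spo result:
nodes: 0:c4, 1:c3, 2:app, 4:app, 6:c2, 8:app, 9:app
edges: (2,0,l); (2,1,r); (4,2,l); (4,2,r); (8,2,r); (8,9,l); (9,2,r); (9,6,l)
dpo result:
nodes: 0:c4, 1:c3, 2:app, 4:app, 6:c2, 8:app, 9:app
edges: (2,0,l); (2,1,r); (4,2,l); (4,2,r); (8,2,r); (8,9,l); (9,2,r); (9,6,l)


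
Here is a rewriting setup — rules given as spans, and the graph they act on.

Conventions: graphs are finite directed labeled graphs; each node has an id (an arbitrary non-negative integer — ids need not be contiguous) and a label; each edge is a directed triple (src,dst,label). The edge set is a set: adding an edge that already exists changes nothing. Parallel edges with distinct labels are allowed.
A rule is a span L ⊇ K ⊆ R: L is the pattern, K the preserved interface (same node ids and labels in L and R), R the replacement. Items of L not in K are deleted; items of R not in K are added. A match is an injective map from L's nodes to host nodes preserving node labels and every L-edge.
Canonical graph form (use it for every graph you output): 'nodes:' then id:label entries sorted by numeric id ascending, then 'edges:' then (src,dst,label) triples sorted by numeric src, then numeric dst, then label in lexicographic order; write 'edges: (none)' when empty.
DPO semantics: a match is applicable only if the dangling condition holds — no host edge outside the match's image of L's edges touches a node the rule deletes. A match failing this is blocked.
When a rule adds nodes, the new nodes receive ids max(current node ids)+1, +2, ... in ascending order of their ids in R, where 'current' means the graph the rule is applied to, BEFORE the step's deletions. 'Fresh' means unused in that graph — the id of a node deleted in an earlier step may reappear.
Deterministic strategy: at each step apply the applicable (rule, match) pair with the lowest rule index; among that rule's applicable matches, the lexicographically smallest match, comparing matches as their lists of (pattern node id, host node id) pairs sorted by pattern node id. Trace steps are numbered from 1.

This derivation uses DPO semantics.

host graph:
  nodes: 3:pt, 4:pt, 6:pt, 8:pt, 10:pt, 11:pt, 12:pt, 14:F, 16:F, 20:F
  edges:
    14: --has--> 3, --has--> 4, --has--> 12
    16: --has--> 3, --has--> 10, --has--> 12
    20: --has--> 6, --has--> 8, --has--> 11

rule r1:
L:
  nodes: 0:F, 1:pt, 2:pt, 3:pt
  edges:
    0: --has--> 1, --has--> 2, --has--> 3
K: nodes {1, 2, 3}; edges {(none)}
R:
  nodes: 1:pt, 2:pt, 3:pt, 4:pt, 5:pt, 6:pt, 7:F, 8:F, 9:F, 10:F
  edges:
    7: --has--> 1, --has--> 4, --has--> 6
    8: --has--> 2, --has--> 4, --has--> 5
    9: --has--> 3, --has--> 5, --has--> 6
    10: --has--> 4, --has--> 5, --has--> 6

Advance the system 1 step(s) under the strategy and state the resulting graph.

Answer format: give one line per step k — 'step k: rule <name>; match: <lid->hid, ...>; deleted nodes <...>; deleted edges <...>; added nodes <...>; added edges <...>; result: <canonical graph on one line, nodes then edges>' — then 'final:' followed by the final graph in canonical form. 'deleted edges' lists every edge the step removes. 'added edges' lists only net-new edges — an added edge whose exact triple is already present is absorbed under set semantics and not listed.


step 1: rule r1; match: 0->14, 1->3, 2->4, 3->12; deleted nodes 14; deleted edges (14,3,has); (14,4,has); (14,12,has); added nodes 21, 22, 23, 24, 25, 26, 27; added edges (24,3,has); (24,21,has); (24,23,has); (25,4,has); (25,21,has); (25,22,has); (26,12,has); (26,22,has); (26,23,has); (27,21,has); (27,22,has); (27,23,has); result: nodes: 3:pt, 4:pt, 6:pt, 8:pt, 10:pt, 11:pt, 12:pt, 16:F, 20:F, 21:pt, 22:pt, 23:pt, 24:F, 25:F, 26:F, 27:F edges: (16,3,has); (16,10,has); (16,12,has); (20,6,has); (20,8,has); (20,11,has); (24,3,has); (24,21,has); (24,23,has); (25,4,has); (25,21,has); (25,22,has); (26,12,has); (26,22,has); (26,23,has); (27,21,has); (27,22,has); (27,23,has)
final:
nodes: 3:pt, 4:pt, 6:pt, 8:pt, 10:pt, 11:pt, 12:pt, 16:F, 20:F, 21:pt, 22:pt, 23:pt, 24:F, 25:F, 26:F, 27:F
edges: (16,3,has); (16,10,has); (16,12,has); (20,6,has); (20,8,has); (20,11,has); (24,3,has); (24,21,has); (24,23,has); (25,4,has); (25,21,has); (25,22,has); (26,12,has); (26,22,has); (26,23,has); (27,21,has); (27,22,has); (27,23,has)


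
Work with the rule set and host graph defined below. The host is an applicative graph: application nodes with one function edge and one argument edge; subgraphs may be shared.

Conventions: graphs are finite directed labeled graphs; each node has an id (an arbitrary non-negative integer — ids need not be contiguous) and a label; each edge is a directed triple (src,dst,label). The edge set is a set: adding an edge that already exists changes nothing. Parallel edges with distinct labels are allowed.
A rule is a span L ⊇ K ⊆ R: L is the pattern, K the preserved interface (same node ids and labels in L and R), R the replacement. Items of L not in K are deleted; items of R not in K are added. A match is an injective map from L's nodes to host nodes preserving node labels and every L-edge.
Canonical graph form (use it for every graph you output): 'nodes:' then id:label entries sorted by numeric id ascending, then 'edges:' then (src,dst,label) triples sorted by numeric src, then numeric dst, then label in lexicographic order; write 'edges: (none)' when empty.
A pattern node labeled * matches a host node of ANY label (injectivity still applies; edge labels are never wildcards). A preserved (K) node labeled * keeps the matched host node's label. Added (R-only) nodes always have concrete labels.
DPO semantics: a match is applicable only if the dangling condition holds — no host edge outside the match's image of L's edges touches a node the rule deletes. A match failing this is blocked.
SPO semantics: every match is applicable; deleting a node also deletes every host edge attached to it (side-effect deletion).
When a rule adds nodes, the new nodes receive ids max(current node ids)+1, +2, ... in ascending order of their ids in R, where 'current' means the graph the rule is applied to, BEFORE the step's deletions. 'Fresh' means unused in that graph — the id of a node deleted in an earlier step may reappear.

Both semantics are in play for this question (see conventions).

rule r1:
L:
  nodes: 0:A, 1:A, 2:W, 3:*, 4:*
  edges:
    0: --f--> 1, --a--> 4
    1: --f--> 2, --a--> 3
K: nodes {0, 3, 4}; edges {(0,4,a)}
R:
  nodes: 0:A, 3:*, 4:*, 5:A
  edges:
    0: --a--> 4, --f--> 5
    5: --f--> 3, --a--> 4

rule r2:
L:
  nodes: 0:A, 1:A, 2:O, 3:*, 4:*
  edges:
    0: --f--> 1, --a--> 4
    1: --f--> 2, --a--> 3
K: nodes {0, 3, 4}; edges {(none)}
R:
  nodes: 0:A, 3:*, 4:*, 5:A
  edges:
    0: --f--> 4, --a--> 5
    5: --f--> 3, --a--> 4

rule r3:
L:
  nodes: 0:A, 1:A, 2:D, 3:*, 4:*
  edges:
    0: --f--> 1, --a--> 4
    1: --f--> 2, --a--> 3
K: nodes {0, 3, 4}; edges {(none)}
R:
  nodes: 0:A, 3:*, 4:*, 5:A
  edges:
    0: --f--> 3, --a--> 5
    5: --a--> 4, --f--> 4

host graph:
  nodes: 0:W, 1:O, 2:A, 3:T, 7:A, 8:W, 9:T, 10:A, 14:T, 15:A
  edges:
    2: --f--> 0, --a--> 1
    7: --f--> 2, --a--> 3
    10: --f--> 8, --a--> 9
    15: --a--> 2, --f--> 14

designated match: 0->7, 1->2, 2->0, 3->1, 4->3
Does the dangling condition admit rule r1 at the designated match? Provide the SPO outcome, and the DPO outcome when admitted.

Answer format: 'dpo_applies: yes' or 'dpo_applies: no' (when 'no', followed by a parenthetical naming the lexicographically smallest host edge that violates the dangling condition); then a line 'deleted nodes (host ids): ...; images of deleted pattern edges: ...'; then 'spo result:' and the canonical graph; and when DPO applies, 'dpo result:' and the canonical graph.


dpo_applies: no
(the rule deletes node 2, which keeps host edge (15,2,a) outside the match image — the dangling condition fails, DPO blocks; SPO proceeds and side-deletes such edges)
deleted nodes (host ids): 0, 2; images of deleted pattern edges: (2,0,f); (2,1,a); (7,2,f)
spo result:
nodes: 1:O, 3:T, 7:A, 8:W, 9:T, 10:A, 14:T, 15:A, 16:A
edges: (7,3,a); (7,16,f); (10,8,f); (10,9,a); (15,14,f); (16,1,f); (16,3,a)


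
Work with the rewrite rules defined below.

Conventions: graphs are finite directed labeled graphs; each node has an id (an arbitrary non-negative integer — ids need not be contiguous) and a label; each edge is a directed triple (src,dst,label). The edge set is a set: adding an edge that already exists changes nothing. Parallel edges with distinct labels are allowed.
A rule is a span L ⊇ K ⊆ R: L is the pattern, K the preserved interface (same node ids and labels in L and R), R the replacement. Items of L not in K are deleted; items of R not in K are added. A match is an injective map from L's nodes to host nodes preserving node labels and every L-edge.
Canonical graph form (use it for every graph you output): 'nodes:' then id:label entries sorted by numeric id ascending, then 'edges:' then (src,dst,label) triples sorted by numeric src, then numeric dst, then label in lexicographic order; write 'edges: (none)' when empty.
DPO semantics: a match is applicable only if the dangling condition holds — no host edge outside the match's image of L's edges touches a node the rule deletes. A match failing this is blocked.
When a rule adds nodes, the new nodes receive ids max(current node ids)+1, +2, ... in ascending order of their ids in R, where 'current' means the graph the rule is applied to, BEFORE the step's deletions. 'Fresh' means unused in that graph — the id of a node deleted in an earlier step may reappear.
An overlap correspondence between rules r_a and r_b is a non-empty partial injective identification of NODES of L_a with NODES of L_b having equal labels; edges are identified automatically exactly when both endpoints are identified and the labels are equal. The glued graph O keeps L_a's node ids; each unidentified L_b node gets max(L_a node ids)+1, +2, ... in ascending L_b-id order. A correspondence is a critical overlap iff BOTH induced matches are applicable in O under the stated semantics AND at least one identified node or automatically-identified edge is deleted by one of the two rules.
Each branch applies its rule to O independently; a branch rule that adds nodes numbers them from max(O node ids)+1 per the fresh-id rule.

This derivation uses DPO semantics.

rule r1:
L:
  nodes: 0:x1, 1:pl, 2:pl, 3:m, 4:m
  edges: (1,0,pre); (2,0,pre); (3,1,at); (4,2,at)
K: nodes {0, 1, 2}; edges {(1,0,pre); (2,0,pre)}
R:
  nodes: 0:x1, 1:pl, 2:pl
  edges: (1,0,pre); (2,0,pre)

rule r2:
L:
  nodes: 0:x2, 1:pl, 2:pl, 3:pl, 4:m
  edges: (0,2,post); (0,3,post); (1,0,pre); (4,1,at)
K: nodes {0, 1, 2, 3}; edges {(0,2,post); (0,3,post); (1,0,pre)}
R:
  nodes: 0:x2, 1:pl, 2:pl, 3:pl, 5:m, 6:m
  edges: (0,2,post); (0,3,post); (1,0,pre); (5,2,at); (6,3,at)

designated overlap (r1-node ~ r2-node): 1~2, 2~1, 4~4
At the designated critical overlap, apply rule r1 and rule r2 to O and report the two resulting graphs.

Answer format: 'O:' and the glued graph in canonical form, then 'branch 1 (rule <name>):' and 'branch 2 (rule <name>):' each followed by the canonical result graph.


O:
nodes: 0:x1, 1:pl, 2:pl, 3:m, 4:m, 5:x2, 6:pl
edges: (1,0,pre); (2,0,pre); (2,5,pre); (3,1,at); (4,2,at); (5,1,post); (5,6,post)
branch 1 (rule r1):
nodes: 0:x1, 1:pl, 2:pl, 5:x2, 6:pl
edges: (1,0,pre); (2,0,pre); (2,5,pre); (5,1,post); (5,6,post)
branch 2 (rule r2):
nodes: 0:x1, 1:pl, 2:pl, 3:m, 5:x2, 6:pl, 7:m, 8:m
edges: (1,0,pre); (2,0,pre); (2,5,pre); (3,1,at); (5,1,post); (5,6,post); (7,1,at); (8,6,at)


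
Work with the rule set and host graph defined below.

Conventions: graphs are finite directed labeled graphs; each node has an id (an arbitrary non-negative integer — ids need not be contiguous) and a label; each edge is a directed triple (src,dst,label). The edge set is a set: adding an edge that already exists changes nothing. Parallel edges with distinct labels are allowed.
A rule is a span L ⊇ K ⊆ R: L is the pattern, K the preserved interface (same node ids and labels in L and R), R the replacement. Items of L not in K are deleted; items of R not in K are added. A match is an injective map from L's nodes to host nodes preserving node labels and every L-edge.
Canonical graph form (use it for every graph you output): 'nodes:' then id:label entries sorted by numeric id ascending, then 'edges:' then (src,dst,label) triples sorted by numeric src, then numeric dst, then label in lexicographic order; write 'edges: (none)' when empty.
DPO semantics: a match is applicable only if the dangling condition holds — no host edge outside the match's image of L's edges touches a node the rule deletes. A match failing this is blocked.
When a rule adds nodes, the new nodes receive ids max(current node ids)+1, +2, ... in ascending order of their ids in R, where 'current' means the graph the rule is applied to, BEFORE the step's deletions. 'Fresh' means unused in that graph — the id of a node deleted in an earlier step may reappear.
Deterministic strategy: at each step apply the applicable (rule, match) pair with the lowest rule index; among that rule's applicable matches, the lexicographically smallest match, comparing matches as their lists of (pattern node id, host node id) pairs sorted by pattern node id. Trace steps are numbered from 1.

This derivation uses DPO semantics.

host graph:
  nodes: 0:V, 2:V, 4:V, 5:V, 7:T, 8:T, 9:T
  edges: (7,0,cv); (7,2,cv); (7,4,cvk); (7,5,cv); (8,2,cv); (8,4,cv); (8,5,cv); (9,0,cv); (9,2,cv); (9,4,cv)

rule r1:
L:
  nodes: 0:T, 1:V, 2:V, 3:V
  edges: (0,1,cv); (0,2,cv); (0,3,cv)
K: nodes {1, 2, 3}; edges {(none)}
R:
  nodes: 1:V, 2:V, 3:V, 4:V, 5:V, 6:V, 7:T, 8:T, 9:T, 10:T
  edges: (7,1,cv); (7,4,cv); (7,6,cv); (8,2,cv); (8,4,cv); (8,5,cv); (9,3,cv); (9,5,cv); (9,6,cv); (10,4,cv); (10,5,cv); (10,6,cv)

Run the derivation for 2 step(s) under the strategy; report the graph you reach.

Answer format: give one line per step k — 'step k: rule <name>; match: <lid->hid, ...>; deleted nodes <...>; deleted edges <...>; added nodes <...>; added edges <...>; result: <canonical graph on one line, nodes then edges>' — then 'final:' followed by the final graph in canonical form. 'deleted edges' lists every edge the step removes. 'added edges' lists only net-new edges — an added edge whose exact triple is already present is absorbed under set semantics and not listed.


step 1: rule r1; match: 0->8, 1->2, 2->4, 3->5; deleted nodes 8; deleted edges (8,2,cv); (8,4,cv); (8,5,cv); added nodes 10, 11, 12, 13, 14, 15, 16; added edges (13,2,cv); (13,10,cv); (13,12,cv); (14,4,cv); (14,10,cv); (14,11,cv); (15,5,cv); (15,11,cv); (15,12,cv); (16,10,cv); (16,11,cv); (16,12,cv); result: nodes: 0:V, 2:V, 4:V, 5:V, 7:T, 9:T, 10:V, 11:V, 12:V, 13:T, 14:T, 15:T, 16:T edges: (7,0,cv); (7,2,cv); (7,4,cvk); (7,5,cv); (9,0,cv); (9,2,cv); (9,4,cv); (13,2,cv); (13,10,cv); (13,12,cv); (14,4,cv); (14,10,cv); (14,11,cv); (15,5,cv); (15,11,cv); (15,12,cv); (16,10,cv); (16,11,cv); (16,12,cv)
step 2: rule r1; match: 0->9, 1->0, 2->2, 3->4; deleted nodes 9; deleted edges (9,0,cv); (9,2,cv); (9,4,cv); added nodes 17, 18, 19, 20, 21, 22, 23; added edges (20,0,cv); (20,17,cv); (20,19,cv); (21,2,cv); (21,17,cv); (21,18,cv); (22,4,cv); (22,18,cv); (22,19,cv); (23,17,cv); (23,18,cv); (23,19,cv); result: nodes: 0:V, 2:V, 4:V, 5:V, 7:T, 10:V, 11:V, 12:V, 13:T, 14:T, 15:T, 16:T, 17:V, 18:V, 19:V, 20:T, 21:T, 22:T, 23:T edges: (7,0,cv); (7,2,cv); (7,4,cvk); (7,5,cv); (13,2,cv); (13,10,cv); (13,12,cv); (14,4,cv); (14,10,cv); (14,11,cv); (15,5,cv); (15,11,cv); (15,12,cv); (16,10,cv); (16,11,cv); (16,12,cv); (20,0,cv); (20,17,cv); (20,19,cv); (21,2,cv); (21,17,cv); (21,18,cv); (22,4,cv); (22,18,cv); (22,19,cv); (23,17,cv); (23,18,cv); (23,19,cv)
final:
nodes: 0:V, 2:V, 4:V, 5:V, 7:T, 10:V, 11:V, 12:V, 13:T, 14:T, 15:T, 16:T, 17:V, 18:V, 19:V, 20:T, 21:T, 22:T, 23:T
edges: (7,0,cv); (7,2,cv); (7,4,cvk); (7,5,cv); (13,2,cv); (13,10,cv); (13,12,cv); (14,4,cv); (14,10,cv); (14,11,cv); (15,5,cv); (15,11,cv); (15,12,cv); (16,10,cv); (16,11,cv); (16,12,cv); (20,0,cv); (20,17,cv); (20,19,cv); (21,2,cv); (21,17,cv); (21,18,cv); (22,4,cv); (22,18,cv); (22,19,cv); (23,17,cv); (23,18,cv); (23,19,cv)
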